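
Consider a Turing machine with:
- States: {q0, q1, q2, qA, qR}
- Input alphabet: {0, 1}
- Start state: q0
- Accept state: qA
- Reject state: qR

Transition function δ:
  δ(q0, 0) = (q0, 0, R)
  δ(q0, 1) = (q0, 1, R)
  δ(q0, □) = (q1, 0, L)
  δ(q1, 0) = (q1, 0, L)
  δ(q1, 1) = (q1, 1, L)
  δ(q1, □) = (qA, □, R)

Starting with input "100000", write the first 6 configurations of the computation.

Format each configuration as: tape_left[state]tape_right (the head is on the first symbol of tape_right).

Transitions applied:
Step 1: δ(q0, 1) = (q0, 1, R)
Step 2: δ(q0, 0) = (q0, 0, R)
Step 3: δ(q0, 0) = (q0, 0, R)
Step 4: δ(q0, 0) = (q0, 0, R)
Step 5: δ(q0, 0) = (q0, 0, R)

The first 6 configurations are:
[q0]100000 ⊢ 1[q0]00000 ⊢ 10[q0]0000 ⊢ 100[q0]000 ⊢ 1000[q0]00 ⊢ 10000[q0]0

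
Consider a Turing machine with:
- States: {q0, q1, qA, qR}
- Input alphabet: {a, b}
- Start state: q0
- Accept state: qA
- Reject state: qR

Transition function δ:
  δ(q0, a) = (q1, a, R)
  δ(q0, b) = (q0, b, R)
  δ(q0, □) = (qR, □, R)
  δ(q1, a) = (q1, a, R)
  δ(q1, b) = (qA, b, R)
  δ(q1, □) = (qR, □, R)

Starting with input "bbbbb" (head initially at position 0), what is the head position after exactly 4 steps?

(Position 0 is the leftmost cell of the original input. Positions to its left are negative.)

Execution trace (head position shown):
Step 0: [q0]bbbbb  (head at position 0)
Step 1: move right → b[q0]bbbb  (head at position 1)
Step 2: move right → bb[q0]bbb  (head at position 2)
Step 3: move right → bbb[q0]bb  (head at position 3)
Step 4: move right → bbbb[q0]b  (head at position 4)

After 4 steps, the head is at position 4.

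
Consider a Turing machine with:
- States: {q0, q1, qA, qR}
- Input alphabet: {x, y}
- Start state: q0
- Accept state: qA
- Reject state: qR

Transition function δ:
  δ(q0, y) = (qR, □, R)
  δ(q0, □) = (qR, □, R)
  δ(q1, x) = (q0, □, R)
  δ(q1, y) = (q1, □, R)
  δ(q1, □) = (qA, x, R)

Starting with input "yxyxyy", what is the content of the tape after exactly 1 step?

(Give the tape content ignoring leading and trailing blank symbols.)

Execution trace:
Initial: [q0]yxyxyy
Step 1: δ(q0, y) = (qR, □, R) → □[qR]xyxyy

The machine reaches the reject state qR and halts.

After 1 step, the tape (ignoring leading/trailing blanks) is: xyxyy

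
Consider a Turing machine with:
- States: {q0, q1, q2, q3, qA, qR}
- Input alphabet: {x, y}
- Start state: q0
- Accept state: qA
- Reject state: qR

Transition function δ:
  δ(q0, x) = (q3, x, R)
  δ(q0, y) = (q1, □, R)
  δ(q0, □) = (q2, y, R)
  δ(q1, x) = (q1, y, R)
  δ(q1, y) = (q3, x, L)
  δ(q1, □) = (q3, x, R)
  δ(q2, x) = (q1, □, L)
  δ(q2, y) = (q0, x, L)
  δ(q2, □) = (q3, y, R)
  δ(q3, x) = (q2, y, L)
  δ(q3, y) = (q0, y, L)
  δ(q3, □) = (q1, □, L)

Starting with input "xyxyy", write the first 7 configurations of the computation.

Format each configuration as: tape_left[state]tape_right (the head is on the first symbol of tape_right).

Transitions applied:
Step 1: δ(q0, x) = (q3, x, R)
Step 2: δ(q3, y) = (q0, y, L)
Step 3: δ(q0, x) = (q3, x, R)
Step 4: δ(q3, y) = (q0, y, L)
Step 5: δ(q0, x) = (q3, x, R)
Step 6: δ(q3, y) = (q0, y, L)

The first 7 configurations are:
[q0]xyxyy ⊢ x[q3]yxyy ⊢ [q0]xyxyy ⊢ x[q3]yxyy ⊢ [q0]xyxyy ⊢ x[q3]yxyy ⊢ [q0]xyxyy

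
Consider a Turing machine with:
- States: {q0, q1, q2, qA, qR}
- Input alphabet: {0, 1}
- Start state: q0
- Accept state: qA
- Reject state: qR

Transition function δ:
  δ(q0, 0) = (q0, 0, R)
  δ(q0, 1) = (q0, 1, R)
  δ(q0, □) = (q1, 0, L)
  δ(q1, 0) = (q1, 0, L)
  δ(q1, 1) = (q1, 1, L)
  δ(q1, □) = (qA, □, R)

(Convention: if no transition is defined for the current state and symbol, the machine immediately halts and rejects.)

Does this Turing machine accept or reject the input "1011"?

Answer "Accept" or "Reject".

Execution trace:
Initial: [q0]1011
Step 1: δ(q0, 1) = (q0, 1, R) → 1[q0]011
Step 2: δ(q0, 0) = (q0, 0, R) → 10[q0]11
Step 3: δ(q0, 1) = (q0, 1, R) → 101[q0]1
Step 4: δ(q0, 1) = (q0, 1, R) → 1011[q0]□
Step 5: δ(q0, □) = (q1, 0, L) → 101[q1]10
Step 6: δ(q1, 1) = (q1, 1, L) → 10[q1]110
Step 7: δ(q1, 1) = (q1, 1, L) → 1[q1]0110
Step 8: δ(q1, 0) = (q1, 0, L) → [q1]10110
Step 9: δ(q1, 1) = (q1, 1, L) → [q1]□10110
Step 10: δ(q1, □) = (qA, □, R) → □[qA]10110

The machine reaches the accept state qA and halts.

Answer: Accept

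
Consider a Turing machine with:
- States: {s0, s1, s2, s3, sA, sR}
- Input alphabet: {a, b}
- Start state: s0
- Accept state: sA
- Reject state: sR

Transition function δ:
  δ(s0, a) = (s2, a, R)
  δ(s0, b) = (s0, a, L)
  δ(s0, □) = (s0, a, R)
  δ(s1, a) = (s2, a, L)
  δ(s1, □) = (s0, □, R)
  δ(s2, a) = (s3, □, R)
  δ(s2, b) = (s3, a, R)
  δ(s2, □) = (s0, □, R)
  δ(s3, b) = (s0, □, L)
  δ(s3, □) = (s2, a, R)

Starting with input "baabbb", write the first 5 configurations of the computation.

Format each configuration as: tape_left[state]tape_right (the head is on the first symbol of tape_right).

Transitions applied:
Step 1: δ(s0, b) = (s0, a, L)
Step 2: δ(s0, □) = (s0, a, R)
Step 3: δ(s0, a) = (s2, a, R)
Step 4: δ(s2, a) = (s3, □, R)

The first 5 configurations are:
[s0]baabbb ⊢ [s0]□aaabbb ⊢ a[s0]aaabbb ⊢ aa[s2]aabbb ⊢ aa□[s3]abbb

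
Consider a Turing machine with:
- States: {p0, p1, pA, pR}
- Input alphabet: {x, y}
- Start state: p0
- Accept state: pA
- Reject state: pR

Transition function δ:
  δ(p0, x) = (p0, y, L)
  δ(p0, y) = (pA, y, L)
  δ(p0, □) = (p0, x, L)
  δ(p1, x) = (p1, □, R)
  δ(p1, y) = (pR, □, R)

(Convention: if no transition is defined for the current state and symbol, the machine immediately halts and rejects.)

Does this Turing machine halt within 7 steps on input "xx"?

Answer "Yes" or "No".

Execution trace:
Initial: [p0]xx
Step 1: δ(p0, x) = (p0, y, L) → [p0]□yx
Step 2: δ(p0, □) = (p0, x, L) → [p0]□xyx
Step 3: δ(p0, □) = (p0, x, L) → [p0]□xxyx
Step 4: δ(p0, □) = (p0, x, L) → [p0]□xxxyx
Step 5: δ(p0, □) = (p0, x, L) → [p0]□xxxxyx
Step 6: δ(p0, □) = (p0, x, L) → [p0]□xxxxxyx
Step 7: δ(p0, □) = (p0, x, L) → [p0]□xxxxxxyx

The machine has not reached a halting state after 7 steps.
The machine did not halt within the 7-step bound.

Answer: No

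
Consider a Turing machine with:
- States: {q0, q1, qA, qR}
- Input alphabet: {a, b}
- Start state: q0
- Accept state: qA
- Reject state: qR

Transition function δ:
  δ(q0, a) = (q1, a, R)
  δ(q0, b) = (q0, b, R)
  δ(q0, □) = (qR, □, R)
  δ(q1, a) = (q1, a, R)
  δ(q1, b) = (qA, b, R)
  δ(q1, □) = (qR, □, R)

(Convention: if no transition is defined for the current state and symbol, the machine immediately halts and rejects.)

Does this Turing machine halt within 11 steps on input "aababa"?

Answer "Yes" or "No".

Execution trace:
Initial: [q0]aababa
Step 1: δ(q0, a) = (q1, a, R) → a[q1]ababa
Step 2: δ(q1, a) = (q1, a, R) → aa[q1]baba
Step 3: δ(q1, b) = (qA, b, R) → aab[qA]aba

The machine reaches the accept state qA and halts.
The machine halted after 3 steps (within the 11-step bound).

Answer: Yes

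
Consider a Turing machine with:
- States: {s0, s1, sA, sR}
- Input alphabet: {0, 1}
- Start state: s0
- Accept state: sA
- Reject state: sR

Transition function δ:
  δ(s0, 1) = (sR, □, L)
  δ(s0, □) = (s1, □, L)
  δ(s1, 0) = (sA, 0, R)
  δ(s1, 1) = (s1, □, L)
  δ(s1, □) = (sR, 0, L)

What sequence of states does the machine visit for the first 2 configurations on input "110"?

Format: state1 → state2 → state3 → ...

Execution trace:
Initial: [s0]110
Step 1: δ(s0, 1) = (sR, □, L) → [sR]□□10

The machine reaches the reject state sR and halts.

State sequence: s0 → sR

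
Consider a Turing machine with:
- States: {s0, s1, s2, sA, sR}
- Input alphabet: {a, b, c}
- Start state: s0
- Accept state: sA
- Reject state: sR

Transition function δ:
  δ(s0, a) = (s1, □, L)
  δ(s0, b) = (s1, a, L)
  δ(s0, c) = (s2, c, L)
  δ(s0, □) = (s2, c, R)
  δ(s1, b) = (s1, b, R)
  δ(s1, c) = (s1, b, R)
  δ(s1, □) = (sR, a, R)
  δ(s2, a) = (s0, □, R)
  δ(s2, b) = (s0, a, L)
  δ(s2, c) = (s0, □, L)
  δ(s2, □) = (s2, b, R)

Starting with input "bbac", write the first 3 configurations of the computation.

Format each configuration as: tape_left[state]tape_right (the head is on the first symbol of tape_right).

Transitions applied:
Step 1: δ(s0, b) = (s1, a, L)
Step 2: δ(s1, □) = (sR, a, R)

The first 3 configurations are:
[s0]bbac ⊢ [s1]□abac ⊢ a[sR]abac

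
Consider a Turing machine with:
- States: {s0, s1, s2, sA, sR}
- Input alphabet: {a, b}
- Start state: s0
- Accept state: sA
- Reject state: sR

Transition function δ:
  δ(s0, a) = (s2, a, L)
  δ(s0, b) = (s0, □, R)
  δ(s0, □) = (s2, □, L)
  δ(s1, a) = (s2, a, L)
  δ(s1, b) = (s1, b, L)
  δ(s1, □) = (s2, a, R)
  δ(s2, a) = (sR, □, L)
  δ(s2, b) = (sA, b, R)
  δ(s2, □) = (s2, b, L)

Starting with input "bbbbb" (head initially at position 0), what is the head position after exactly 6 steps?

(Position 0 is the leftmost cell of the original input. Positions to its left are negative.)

Execution trace (head position shown):
Step 0: [s0]bbbbb  (head at position 0)
Step 1: move right → □[s0]bbbb  (head at position 1)
Step 2: move right → □□[s0]bbb  (head at position 2)
Step 3: move right → □□□[s0]bb  (head at position 3)
Step 4: move right → □□□□[s0]b  (head at position 4)
Step 5: move right → □□□□□[s0]□  (head at position 5)
Step 6: move left → □□□□[s2]□□  (head at position 4)

After 6 steps, the head is at position 4.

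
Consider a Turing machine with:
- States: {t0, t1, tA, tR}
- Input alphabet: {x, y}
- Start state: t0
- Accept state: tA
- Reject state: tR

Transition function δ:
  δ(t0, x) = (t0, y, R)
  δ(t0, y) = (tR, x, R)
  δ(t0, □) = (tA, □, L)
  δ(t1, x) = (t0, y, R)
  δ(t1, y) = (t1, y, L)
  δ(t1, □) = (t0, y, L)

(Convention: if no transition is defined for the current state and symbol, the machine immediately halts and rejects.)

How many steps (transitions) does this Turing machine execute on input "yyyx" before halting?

Execution trace:
Initial: [t0]yyyx
Step 1: δ(t0, y) = (tR, x, R) → x[tR]yyx

The machine reaches the reject state tR and halts.

The machine executed 1 step before halting.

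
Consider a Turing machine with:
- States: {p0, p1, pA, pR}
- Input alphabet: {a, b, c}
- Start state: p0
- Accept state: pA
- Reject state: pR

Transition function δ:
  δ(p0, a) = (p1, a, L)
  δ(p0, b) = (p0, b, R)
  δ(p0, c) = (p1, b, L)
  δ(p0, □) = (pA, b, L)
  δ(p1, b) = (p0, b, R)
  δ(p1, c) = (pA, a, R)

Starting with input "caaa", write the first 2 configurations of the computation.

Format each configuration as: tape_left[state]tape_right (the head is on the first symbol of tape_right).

Transitions applied:
Step 1: δ(p0, c) = (p1, b, L)

The first 2 configurations are:
[p0]caaa ⊢ [p1]□baaa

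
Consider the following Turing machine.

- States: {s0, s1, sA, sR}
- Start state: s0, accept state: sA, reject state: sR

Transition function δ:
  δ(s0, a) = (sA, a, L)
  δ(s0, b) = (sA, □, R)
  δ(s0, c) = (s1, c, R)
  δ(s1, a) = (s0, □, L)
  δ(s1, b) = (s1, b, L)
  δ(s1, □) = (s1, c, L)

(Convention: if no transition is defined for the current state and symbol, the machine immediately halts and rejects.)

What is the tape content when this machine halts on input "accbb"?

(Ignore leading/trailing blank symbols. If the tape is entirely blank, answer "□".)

Execution trace:
Initial: [s0]accbb
Step 1: δ(s0, a) = (sA, a, L) → [sA]□accbb

The machine reaches the accept state sA and halts.

Final tape (ignoring leading/trailing blanks): accbb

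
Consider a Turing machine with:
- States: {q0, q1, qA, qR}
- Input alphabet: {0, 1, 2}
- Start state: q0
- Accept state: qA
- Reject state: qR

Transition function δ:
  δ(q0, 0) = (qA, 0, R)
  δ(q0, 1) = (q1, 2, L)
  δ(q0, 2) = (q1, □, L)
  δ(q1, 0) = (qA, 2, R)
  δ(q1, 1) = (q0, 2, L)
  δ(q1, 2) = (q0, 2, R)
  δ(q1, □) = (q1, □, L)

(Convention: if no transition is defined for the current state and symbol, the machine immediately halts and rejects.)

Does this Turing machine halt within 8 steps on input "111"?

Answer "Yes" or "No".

Execution trace:
Initial: [q0]111
Step 1: δ(q0, 1) = (q1, 2, L) → [q1]□211
Step 2: δ(q1, □) = (q1, □, L) → [q1]□□211
Step 3: δ(q1, □) = (q1, □, L) → [q1]□□□211
Step 4: δ(q1, □) = (q1, □, L) → [q1]□□□□211
Step 5: δ(q1, □) = (q1, □, L) → [q1]□□□□□211
Step 6: δ(q1, □) = (q1, □, L) → [q1]□□□□□□211
Step 7: δ(q1, □) = (q1, □, L) → [q1]□□□□□□□211
Step 8: δ(q1, □) = (q1, □, L) → [q1]□□□□□□□□211

The machine has not reached a halting state after 8 steps.
The machine did not halt within the 8-step bound.

Answer: No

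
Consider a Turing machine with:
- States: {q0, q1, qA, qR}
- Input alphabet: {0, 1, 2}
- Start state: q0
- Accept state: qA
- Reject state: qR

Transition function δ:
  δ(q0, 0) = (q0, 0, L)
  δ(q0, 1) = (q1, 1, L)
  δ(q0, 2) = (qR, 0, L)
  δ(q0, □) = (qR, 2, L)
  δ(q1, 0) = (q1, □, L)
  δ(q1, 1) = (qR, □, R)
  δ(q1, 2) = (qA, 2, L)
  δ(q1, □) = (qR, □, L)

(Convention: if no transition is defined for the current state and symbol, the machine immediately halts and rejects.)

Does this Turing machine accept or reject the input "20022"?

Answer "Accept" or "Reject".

Execution trace:
Initial: [q0]20022
Step 1: δ(q0, 2) = (qR, 0, L) → [qR]□00022

The machine reaches the reject state qR and halts.

Answer: Reject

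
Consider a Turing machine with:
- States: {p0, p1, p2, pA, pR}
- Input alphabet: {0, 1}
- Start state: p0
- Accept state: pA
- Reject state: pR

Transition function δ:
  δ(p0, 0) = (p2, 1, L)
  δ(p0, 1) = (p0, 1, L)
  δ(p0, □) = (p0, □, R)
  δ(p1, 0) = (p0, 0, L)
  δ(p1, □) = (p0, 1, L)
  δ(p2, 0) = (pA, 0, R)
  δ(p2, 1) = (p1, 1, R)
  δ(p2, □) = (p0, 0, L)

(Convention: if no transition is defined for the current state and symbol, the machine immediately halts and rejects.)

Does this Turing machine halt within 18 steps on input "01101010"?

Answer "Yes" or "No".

Execution trace:
Initial: [p0]01101010
Step 1: δ(p0, 0) = (p2, 1, L) → [p2]□11101010
Step 2: δ(p2, □) = (p0, 0, L) → [p0]□011101010
Step 3: δ(p0, □) = (p0, □, R) → □[p0]011101010
Step 4: δ(p0, 0) = (p2, 1, L) → [p2]□111101010
Step 5: δ(p2, □) = (p0, 0, L) → [p0]□0111101010
Step 6: δ(p0, □) = (p0, □, R) → □[p0]0111101010
Step 7: δ(p0, 0) = (p2, 1, L) → [p2]□1111101010
Step 8: δ(p2, □) = (p0, 0, L) → [p0]□01111101010
Step 9: δ(p0, □) = (p0, □, R) → □[p0]01111101010
Step 10: δ(p0, 0) = (p2, 1, L) → [p2]□11111101010
Step 11: δ(p2, □) = (p0, 0, L) → [p0]□011111101010
Step 12: δ(p0, □) = (p0, □, R) → □[p0]011111101010
Step 13: δ(p0, 0) = (p2, 1, L) → [p2]□111111101010
Step 14: δ(p2, □) = (p0, 0, L) → [p0]□0111111101010
Step 15: δ(p0, □) = (p0, □, R) → □[p0]0111111101010
Step 16: δ(p0, 0) = (p2, 1, L) → [p2]□1111111101010
Step 17: δ(p2, □) = (p0, 0, L) → [p0]□01111111101010
Step 18: δ(p0, □) = (p0, □, R) → □[p0]01111111101010

The machine has not reached a halting state after 18 steps.
The machine did not halt within the 18-step bound.

Answer: No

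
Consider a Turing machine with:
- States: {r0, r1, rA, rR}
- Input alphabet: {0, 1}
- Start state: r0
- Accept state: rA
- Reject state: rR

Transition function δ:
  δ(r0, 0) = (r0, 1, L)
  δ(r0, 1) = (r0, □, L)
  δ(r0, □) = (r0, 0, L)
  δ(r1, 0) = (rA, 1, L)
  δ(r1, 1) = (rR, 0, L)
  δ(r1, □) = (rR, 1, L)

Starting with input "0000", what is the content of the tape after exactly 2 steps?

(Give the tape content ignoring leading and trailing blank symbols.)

Execution trace:
Initial: [r0]0000
Step 1: δ(r0, 0) = (r0, 1, L) → [r0]□1000
Step 2: δ(r0, □) = (r0, 0, L) → [r0]□01000

After 2 steps, the tape (ignoring leading/trailing blanks) is: 01000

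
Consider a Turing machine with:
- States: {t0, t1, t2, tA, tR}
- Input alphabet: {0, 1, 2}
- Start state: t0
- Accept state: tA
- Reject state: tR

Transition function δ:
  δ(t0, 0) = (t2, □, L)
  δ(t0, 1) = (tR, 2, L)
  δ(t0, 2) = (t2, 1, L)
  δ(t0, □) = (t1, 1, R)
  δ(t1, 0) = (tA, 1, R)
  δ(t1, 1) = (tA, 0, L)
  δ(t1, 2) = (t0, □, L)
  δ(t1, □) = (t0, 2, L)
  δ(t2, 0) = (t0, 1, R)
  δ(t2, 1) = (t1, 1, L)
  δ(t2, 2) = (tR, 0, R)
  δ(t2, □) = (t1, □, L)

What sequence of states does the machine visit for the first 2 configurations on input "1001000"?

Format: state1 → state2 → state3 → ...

Execution trace:
Initial: [t0]1001000
Step 1: δ(t0, 1) = (tR, 2, L) → [tR]□2001000

The machine reaches the reject state tR and halts.

State sequence: t0 → tR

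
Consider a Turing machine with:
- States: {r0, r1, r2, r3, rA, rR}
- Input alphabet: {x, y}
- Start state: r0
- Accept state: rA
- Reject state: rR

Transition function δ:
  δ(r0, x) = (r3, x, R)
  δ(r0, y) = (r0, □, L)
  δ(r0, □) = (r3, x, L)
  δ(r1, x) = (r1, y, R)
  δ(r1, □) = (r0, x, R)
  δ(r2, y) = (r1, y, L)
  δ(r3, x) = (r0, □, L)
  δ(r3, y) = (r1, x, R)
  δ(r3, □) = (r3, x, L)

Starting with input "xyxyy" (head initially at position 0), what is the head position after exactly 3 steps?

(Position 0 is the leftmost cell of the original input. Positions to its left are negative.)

Execution trace (head position shown):
Step 0: [r0]xyxyy  (head at position 0)
Step 1: move right → x[r3]yxyy  (head at position 1)
Step 2: move right → xx[r1]xyy  (head at position 2)
Step 3: move right → xxy[r1]yy  (head at position 3)

After 3 steps, the head is at position 3.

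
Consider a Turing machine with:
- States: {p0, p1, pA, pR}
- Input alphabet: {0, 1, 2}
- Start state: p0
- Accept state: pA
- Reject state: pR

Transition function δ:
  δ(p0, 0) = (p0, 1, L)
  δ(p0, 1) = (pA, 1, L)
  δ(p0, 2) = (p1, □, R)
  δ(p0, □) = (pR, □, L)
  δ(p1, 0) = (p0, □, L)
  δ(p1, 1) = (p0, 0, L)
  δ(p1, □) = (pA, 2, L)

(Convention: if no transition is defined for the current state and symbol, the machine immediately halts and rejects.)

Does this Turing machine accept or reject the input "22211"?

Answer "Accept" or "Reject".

Execution trace:
Initial: [p0]22211
Step 1: δ(p0, 2) = (p1, □, R) → □[p1]2211

No transition is defined for δ(p1, 2). By convention the machine halts and rejects.

Answer: Reject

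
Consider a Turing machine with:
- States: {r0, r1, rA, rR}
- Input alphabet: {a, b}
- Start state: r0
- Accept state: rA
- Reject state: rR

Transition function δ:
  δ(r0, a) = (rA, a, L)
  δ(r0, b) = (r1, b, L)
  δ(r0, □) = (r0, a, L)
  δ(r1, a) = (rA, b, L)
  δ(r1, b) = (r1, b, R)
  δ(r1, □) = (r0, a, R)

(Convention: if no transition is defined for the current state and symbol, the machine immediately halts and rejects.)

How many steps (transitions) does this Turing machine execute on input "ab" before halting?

Execution trace:
Initial: [r0]ab
Step 1: δ(r0, a) = (rA, a, L) → [rA]□ab

The machine reaches the accept state rA and halts.

The machine executed 1 step before halting.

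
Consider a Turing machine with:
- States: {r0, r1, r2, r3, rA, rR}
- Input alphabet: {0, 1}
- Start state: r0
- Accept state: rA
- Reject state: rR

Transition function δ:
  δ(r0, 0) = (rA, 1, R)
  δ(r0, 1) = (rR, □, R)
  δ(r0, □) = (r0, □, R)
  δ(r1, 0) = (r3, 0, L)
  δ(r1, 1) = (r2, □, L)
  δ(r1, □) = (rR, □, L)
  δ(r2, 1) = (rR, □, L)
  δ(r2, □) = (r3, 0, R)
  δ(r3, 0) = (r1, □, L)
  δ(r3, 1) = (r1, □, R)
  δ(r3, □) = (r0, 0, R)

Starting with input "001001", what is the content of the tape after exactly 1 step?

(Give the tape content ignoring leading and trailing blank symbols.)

Execution trace:
Initial: [r0]001001
Step 1: δ(r0, 0) = (rA, 1, R) → 1[rA]01001

The machine reaches the accept state rA and halts.

After 1 step, the tape (ignoring leading/trailing blanks) is: 101001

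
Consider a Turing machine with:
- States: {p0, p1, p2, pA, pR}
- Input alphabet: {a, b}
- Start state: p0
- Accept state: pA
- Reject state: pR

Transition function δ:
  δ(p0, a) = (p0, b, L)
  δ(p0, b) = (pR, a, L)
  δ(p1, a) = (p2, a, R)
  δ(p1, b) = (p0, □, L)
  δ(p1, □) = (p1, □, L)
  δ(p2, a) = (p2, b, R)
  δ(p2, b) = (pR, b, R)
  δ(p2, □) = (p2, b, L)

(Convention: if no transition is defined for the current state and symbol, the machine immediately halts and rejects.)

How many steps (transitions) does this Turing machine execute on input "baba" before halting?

Execution trace:
Initial: [p0]baba
Step 1: δ(p0, b) = (pR, a, L) → [pR]□aaba

The machine reaches the reject state pR and halts.

The machine executed 1 step before halting.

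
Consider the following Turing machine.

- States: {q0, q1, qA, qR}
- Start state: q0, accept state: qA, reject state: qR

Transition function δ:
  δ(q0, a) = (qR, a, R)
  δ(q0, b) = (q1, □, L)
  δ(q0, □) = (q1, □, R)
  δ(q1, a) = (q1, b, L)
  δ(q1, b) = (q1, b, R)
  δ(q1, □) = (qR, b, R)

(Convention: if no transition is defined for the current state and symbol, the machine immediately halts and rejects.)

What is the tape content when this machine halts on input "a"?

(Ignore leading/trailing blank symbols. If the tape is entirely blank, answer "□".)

Execution trace:
Initial: [q0]a
Step 1: δ(q0, a) = (qR, a, R) → a[qR]□

The machine reaches the reject state qR and halts.

Final tape (ignoring leading/trailing blanks): a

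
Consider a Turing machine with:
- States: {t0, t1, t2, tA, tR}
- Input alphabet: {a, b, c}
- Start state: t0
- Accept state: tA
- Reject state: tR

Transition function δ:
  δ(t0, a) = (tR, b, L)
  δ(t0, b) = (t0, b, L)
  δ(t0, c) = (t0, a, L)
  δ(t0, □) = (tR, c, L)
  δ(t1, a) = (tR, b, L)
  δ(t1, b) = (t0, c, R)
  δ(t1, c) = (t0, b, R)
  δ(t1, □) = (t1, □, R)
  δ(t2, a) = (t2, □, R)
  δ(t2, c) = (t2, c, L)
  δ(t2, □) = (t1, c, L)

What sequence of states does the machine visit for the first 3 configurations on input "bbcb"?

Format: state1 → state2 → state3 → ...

Execution trace:
Initial: [t0]bbcb
Step 1: δ(t0, b) = (t0, b, L) → [t0]□bbcb
Step 2: δ(t0, □) = (tR, c, L) → [tR]□cbbcb

The machine reaches the reject state tR and halts.

State sequence: t0 → t0 → tR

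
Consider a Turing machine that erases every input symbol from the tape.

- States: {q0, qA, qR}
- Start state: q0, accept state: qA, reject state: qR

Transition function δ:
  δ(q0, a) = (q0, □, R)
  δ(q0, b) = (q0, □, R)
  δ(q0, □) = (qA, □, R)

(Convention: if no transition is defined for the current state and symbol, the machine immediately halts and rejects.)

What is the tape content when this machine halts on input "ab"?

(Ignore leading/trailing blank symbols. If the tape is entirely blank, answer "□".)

Execution trace:
Initial: [q0]ab
Step 1: δ(q0, a) = (q0, □, R) → □[q0]b
Step 2: δ(q0, b) = (q0, □, R) → □□[q0]□
Step 3: δ(q0, □) = (qA, □, R) → □□□[qA]□

The machine reaches the accept state qA and halts.

Final tape (ignoring leading/trailing blanks): □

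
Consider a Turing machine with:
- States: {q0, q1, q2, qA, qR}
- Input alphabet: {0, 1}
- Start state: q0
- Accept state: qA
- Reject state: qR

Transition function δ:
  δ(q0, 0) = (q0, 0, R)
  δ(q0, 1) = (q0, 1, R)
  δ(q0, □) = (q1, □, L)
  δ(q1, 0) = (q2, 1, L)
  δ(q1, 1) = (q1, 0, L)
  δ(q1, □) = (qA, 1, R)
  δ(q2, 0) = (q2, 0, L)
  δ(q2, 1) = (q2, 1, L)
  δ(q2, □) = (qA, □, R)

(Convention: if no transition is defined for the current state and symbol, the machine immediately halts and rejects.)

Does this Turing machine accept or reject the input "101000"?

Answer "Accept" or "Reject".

Execution trace:
Initial: [q0]101000
Step 1: δ(q0, 1) = (q0, 1, R) → 1[q0]01000
Step 2: δ(q0, 0) = (q0, 0, R) → 10[q0]1000
Step 3: δ(q0, 1) = (q0, 1, R) → 101[q0]000
Step 4: δ(q0, 0) = (q0, 0, R) → 1010[q0]00
Step 5: δ(q0, 0) = (q0, 0, R) → 10100[q0]0
Step 6: δ(q0, 0) = (q0, 0, R) → 101000[q0]□
Step 7: δ(q0, □) = (q1, □, L) → 10100[q1]0□
Step 8: δ(q1, 0) = (q2, 1, L) → 1010[q2]01□
Step 9: δ(q2, 0) = (q2, 0, L) → 101[q2]001□
Step 10: δ(q2, 0) = (q2, 0, L) → 10[q2]1001□
Step 11: δ(q2, 1) = (q2, 1, L) → 1[q2]01001□
Step 12: δ(q2, 0) = (q2, 0, L) → [q2]101001□
Step 13: δ(q2, 1) = (q2, 1, L) → [q2]□101001□
Step 14: δ(q2, □) = (qA, □, R) → □[qA]101001□

The machine reaches the accept state qA and halts.

Answer: Accept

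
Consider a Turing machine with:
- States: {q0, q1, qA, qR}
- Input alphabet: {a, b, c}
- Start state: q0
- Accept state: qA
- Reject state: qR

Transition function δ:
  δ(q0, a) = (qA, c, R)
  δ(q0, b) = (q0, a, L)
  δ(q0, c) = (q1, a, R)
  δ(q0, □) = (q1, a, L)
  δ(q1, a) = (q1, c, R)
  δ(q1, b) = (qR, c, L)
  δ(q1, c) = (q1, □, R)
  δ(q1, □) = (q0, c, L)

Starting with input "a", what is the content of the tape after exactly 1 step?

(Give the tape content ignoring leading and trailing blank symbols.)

Execution trace:
Initial: [q0]a
Step 1: δ(q0, a) = (qA, c, R) → c[qA]□

The machine reaches the accept state qA and halts.

After 1 step, the tape (ignoring leading/trailing blanks) is: c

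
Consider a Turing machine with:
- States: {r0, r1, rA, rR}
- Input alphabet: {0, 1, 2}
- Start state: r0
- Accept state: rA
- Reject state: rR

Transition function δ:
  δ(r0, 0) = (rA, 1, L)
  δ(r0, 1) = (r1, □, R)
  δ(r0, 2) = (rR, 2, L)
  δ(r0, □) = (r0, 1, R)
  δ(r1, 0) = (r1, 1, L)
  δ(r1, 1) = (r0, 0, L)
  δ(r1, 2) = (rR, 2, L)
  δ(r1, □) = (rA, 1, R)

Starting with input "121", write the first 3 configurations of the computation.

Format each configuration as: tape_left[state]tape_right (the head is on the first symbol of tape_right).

Transitions applied:
Step 1: δ(r0, 1) = (r1, □, R)
Step 2: δ(r1, 2) = (rR, 2, L)

The first 3 configurations are:
[r0]121 ⊢ □[r1]21 ⊢ [rR]□21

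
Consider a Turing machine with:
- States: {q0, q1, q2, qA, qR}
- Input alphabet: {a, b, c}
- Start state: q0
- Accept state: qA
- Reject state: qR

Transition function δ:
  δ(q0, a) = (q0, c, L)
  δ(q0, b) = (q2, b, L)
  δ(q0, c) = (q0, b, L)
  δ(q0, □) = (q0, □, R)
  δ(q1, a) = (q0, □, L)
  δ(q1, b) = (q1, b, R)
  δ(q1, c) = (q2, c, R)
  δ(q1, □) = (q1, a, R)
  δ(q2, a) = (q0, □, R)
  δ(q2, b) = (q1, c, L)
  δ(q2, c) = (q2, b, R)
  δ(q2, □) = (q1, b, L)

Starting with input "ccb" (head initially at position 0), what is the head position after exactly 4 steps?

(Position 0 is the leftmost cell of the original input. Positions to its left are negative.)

Execution trace (head position shown):
Step 0: [q0]ccb  (head at position 0)
Step 1: move left → [q0]□bcb  (head at position -1)
Step 2: move right → □[q0]bcb  (head at position 0)
Step 3: move left → [q2]□bcb  (head at position -1)
Step 4: move left → [q1]□bbcb  (head at position -2)

After 4 steps, the head is at position -2.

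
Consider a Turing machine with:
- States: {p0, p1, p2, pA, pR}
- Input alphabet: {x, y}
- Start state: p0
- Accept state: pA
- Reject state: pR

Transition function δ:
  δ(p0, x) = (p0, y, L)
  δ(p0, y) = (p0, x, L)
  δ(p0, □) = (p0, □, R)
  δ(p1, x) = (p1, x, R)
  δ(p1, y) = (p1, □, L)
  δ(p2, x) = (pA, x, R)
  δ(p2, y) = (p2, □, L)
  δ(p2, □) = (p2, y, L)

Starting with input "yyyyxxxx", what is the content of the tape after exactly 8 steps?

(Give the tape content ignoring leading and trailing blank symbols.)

Execution trace:
Initial: [p0]yyyyxxxx
Step 1: δ(p0, y) = (p0, x, L) → [p0]□xyyyxxxx
Step 2: δ(p0, □) = (p0, □, R) → □[p0]xyyyxxxx
Step 3: δ(p0, x) = (p0, y, L) → [p0]□yyyyxxxx
Step 4: δ(p0, □) = (p0, □, R) → □[p0]yyyyxxxx
Step 5: δ(p0, y) = (p0, x, L) → [p0]□xyyyxxxx
Step 6: δ(p0, □) = (p0, □, R) → □[p0]xyyyxxxx
Step 7: δ(p0, x) = (p0, y, L) → [p0]□yyyyxxxx
Step 8: δ(p0, □) = (p0, □, R) → □[p0]yyyyxxxx

After 8 steps, the tape (ignoring leading/trailing blanks) is: yyyyxxxx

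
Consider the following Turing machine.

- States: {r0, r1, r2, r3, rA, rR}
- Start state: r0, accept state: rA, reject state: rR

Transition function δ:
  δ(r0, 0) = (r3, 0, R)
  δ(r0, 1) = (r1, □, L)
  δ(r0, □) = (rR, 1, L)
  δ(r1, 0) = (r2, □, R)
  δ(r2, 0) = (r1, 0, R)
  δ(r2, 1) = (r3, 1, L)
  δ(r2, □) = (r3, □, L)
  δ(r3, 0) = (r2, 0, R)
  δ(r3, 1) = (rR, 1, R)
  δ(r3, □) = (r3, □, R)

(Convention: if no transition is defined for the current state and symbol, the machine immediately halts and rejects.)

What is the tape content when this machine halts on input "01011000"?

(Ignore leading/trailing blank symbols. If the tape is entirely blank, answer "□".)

Execution trace:
Initial: [r0]01011000
Step 1: δ(r0, 0) = (r3, 0, R) → 0[r3]1011000
Step 2: δ(r3, 1) = (rR, 1, R) → 01[rR]011000

The machine reaches the reject state rR and halts.

Final tape (ignoring leading/trailing blanks): 01011000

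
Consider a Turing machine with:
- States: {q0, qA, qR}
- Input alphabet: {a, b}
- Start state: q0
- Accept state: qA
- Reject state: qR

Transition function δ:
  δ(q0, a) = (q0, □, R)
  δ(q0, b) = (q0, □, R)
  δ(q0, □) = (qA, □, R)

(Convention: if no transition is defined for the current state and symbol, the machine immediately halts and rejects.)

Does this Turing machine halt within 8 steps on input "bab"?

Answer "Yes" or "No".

Execution trace:
Initial: [q0]bab
Step 1: δ(q0, b) = (q0, □, R) → □[q0]ab
Step 2: δ(q0, a) = (q0, □, R) → □□[q0]b
Step 3: δ(q0, b) = (q0, □, R) → □□□[q0]□
Step 4: δ(q0, □) = (qA, □, R) → □□□□[qA]□

The machine reaches the accept state qA and halts.
The machine halted after 4 steps (within the 8-step bound).

Answer: Yes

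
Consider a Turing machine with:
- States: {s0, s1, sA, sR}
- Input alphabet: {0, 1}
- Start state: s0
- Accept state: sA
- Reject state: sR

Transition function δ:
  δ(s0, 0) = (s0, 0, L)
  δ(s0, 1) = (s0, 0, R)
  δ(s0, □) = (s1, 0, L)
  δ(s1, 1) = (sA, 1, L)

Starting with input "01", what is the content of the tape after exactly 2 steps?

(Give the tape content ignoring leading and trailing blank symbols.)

Execution trace:
Initial: [s0]01
Step 1: δ(s0, 0) = (s0, 0, L) → [s0]□01
Step 2: δ(s0, □) = (s1, 0, L) → [s1]□001

No transition is defined for δ(s1, □). By convention the machine halts and rejects.

After 2 steps, the tape (ignoring leading/trailing blanks) is: 001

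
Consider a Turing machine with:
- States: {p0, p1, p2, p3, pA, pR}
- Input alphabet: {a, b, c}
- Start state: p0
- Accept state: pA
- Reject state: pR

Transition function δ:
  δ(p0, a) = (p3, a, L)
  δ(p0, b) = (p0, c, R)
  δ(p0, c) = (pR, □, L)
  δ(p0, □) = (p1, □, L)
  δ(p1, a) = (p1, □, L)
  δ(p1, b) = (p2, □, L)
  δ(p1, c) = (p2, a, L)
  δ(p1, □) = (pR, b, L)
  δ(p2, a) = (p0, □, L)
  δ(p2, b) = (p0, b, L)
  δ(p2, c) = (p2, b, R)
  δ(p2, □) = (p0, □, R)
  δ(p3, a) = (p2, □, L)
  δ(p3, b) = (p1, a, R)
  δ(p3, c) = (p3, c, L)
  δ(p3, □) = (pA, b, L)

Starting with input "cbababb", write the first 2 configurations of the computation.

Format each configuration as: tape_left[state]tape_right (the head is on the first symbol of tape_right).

Transitions applied:
Step 1: δ(p0, c) = (pR, □, L)

The first 2 configurations are:
[p0]cbababb ⊢ [pR]□□bababb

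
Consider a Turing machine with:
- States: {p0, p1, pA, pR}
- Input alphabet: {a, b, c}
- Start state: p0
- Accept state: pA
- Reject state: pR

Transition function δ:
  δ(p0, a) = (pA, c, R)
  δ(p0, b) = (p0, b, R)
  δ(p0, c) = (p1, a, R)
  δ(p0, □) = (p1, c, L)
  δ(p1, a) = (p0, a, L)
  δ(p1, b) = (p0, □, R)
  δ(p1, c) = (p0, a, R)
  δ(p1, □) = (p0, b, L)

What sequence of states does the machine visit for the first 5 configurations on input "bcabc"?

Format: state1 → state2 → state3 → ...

Execution trace:
Initial: [p0]bcabc
Step 1: δ(p0, b) = (p0, b, R) → b[p0]cabc
Step 2: δ(p0, c) = (p1, a, R) → ba[p1]abc
Step 3: δ(p1, a) = (p0, a, L) → b[p0]aabc
Step 4: δ(p0, a) = (pA, c, R) → bc[pA]abc

The machine reaches the accept state pA and halts.

State sequence: p0 → p0 → p1 → p0 → pA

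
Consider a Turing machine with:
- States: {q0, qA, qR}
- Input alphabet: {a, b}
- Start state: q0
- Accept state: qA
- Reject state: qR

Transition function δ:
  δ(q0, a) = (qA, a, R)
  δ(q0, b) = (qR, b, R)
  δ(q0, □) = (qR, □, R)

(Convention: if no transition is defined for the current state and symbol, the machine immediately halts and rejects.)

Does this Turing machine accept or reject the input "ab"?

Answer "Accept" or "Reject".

Execution trace:
Initial: [q0]ab
Step 1: δ(q0, a) = (qA, a, R) → a[qA]b

The machine reaches the accept state qA and halts.

Answer: Accept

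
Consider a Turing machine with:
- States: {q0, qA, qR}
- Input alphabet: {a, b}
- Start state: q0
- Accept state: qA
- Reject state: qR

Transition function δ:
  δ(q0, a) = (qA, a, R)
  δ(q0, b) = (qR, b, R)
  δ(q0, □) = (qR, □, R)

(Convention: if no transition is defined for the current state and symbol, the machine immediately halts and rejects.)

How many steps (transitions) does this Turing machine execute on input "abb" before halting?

Execution trace:
Initial: [q0]abb
Step 1: δ(q0, a) = (qA, a, R) → a[qA]bb

The machine reaches the accept state qA and halts.

The machine executed 1 step before halting.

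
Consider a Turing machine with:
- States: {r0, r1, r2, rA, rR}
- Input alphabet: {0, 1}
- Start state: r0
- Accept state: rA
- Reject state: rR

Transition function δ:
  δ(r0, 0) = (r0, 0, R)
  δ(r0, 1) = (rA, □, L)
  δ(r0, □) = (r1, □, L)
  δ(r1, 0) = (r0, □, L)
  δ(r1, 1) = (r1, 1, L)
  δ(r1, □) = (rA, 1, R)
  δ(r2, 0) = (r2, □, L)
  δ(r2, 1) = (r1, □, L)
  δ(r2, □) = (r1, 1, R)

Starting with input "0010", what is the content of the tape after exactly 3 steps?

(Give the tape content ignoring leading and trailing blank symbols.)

Execution trace:
Initial: [r0]0010
Step 1: δ(r0, 0) = (r0, 0, R) → 0[r0]010
Step 2: δ(r0, 0) = (r0, 0, R) → 00[r0]10
Step 3: δ(r0, 1) = (rA, □, L) → 0[rA]0□0

The machine reaches the accept state rA and halts.

After 3 steps, the tape (ignoring leading/trailing blanks) is: 00□0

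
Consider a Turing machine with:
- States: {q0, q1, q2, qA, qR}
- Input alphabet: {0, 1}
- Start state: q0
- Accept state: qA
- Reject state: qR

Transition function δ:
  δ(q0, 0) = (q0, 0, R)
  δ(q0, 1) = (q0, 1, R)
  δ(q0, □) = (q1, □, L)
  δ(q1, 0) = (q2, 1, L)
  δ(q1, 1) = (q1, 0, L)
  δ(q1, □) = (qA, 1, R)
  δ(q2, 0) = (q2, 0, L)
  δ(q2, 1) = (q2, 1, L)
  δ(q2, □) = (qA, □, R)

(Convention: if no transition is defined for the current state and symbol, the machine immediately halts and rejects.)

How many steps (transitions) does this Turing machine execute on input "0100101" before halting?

Execution trace:
Initial: [q0]0100101
Step 1: δ(q0, 0) = (q0, 0, R) → 0[q0]100101
Step 2: δ(q0, 1) = (q0, 1, R) → 01[q0]00101
Step 3: δ(q0, 0) = (q0, 0, R) → 010[q0]0101
Step 4: δ(q0, 0) = (q0, 0, R) → 0100[q0]101
Step 5: δ(q0, 1) = (q0, 1, R) → 01001[q0]01
Step 6: δ(q0, 0) = (q0, 0, R) → 010010[q0]1
Step 7: δ(q0, 1) = (q0, 1, R) → 0100101[q0]□
Step 8: δ(q0, □) = (q1, □, L) → 010010[q1]1□
Step 9: δ(q1, 1) = (q1, 0, L) → 01001[q1]00□
Step 10: δ(q1, 0) = (q2, 1, L) → 0100[q2]110□
Step 11: δ(q2, 1) = (q2, 1, L) → 010[q2]0110□
Step 12: δ(q2, 0) = (q2, 0, L) → 01[q2]00110□
Step 13: δ(q2, 0) = (q2, 0, L) → 0[q2]100110□
Step 14: δ(q2, 1) = (q2, 1, L) → [q2]0100110□
Step 15: δ(q2, 0) = (q2, 0, L) → [q2]□0100110□
Step 16: δ(q2, □) = (qA, □, R) → □[qA]0100110□

The machine reaches the accept state qA and halts.

The machine executed 16 steps before halting.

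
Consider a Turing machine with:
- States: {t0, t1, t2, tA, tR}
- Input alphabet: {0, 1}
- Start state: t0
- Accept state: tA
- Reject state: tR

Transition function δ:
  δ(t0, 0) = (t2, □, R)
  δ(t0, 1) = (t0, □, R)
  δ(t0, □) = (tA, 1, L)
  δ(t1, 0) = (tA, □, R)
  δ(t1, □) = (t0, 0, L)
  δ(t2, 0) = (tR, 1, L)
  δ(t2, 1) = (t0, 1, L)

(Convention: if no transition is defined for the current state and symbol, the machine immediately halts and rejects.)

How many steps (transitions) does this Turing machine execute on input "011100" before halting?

Execution trace:
Initial: [t0]011100
Step 1: δ(t0, 0) = (t2, □, R) → □[t2]11100
Step 2: δ(t2, 1) = (t0, 1, L) → [t0]□11100
Step 3: δ(t0, □) = (tA, 1, L) → [tA]□111100

The machine reaches the accept state tA and halts.

The machine executed 3 steps before halting.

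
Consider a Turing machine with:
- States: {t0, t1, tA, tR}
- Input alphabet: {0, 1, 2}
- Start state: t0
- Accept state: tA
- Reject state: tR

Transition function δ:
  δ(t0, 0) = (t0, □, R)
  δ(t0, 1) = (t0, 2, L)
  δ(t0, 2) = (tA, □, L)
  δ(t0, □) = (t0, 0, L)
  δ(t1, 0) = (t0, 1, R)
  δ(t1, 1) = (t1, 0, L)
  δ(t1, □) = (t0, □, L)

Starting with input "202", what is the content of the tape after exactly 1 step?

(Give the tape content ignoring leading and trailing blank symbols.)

Execution trace:
Initial: [t0]202
Step 1: δ(t0, 2) = (tA, □, L) → [tA]□□02

The machine reaches the accept state tA and halts.

After 1 step, the tape (ignoring leading/trailing blanks) is: 02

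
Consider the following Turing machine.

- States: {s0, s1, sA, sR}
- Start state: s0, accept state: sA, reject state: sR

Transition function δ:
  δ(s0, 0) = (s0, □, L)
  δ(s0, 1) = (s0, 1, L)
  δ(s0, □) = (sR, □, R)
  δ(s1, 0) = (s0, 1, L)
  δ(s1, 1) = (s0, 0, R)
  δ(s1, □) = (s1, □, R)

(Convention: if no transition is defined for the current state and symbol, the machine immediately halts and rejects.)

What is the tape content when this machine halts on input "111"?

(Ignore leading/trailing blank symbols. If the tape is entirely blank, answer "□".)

Execution trace:
Initial: [s0]111
Step 1: δ(s0, 1) = (s0, 1, L) → [s0]□111
Step 2: δ(s0, □) = (sR, □, R) → □[sR]111

The machine reaches the reject state sR and halts.

Final tape (ignoring leading/trailing blanks): 111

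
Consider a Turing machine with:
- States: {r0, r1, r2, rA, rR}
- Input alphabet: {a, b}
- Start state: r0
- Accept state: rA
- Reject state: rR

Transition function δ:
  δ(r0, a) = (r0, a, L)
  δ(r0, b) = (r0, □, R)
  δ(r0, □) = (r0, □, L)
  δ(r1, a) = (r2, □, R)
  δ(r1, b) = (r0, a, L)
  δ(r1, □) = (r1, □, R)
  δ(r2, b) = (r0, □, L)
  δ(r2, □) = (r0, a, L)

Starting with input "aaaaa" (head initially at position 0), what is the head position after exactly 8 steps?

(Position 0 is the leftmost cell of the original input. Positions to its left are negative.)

Execution trace (head position shown):
Step 0: [r0]aaaaa  (head at position 0)
Step 1: move left → [r0]□aaaaa  (head at position -1)
Step 2: move left → [r0]□□aaaaa  (head at position -2)
Step 3: move left → [r0]□□□aaaaa  (head at position -3)
Step 4: move left → [r0]□□□□aaaaa  (head at position -4)
Step 5: move left → [r0]□□□□□aaaaa  (head at position -5)
Step 6: move left → [r0]□□□□□□aaaaa  (head at position -6)
Step 7: move left → [r0]□□□□□□□aaaaa  (head at position -7)
Step 8: move left → [r0]□□□□□□□□aaaaa  (head at position -8)

After 8 steps, the head is at position -8.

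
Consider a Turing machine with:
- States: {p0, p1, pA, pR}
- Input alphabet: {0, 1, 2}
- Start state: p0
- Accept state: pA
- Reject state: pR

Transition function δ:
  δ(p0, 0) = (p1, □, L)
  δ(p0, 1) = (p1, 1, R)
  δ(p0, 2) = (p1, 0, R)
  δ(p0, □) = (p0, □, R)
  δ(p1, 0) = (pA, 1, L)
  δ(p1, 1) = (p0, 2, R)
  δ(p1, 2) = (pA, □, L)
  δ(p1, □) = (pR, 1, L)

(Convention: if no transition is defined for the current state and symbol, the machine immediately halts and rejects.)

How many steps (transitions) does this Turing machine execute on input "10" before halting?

Execution trace:
Initial: [p0]10
Step 1: δ(p0, 1) = (p1, 1, R) → 1[p1]0
Step 2: δ(p1, 0) = (pA, 1, L) → [pA]11

The machine reaches the accept state pA and halts.

The machine executed 2 steps before halting.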